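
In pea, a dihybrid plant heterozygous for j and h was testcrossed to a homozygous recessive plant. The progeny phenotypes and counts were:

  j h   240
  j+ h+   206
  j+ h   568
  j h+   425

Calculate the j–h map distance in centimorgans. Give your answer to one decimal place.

The two most frequent classes, j+ h (568) and j h+ (425), are the parental types, so the F1 was j+ h / j h+.
The recombinant classes are j+ h+ and j h: 206 + 240 = 446.
Recombination frequency = 446/1439 = 0.3099 ≈ 31.0%, i.e. 31.0 centimorgans.

31.0 centimorgans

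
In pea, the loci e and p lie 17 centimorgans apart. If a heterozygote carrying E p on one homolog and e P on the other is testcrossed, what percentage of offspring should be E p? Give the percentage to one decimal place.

A map distance of 17 centimorgans corresponds to a recombination frequency of 0.170.
The F1 is E p / e P, so E p is a parental gamete class with expected frequency (1 − r)/2 = 0.830/2 = 0.4150.
That is 0.4150 = 41.5% of the progeny.

41.5%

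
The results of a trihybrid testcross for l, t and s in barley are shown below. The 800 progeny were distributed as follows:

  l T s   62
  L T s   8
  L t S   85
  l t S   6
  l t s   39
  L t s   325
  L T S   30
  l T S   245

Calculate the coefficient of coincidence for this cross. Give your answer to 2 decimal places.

0.84

The two most frequent reciprocal classes, l T S and L t s, are the parental types, so the F1 was l T S / L t s.
The two rarest classes, l t S and L T s, are the double crossovers. Comparing them with the parentals, only the t allele has switched, so t is the middle locus and the order is s – t – l.
s–t: (147 + 14)/800 = 0.2013; t–l: (69 + 14)/800 = 0.1037.
Expected DCO frequency = 0.2013 × 0.1037 ≈ 0.02087; observed = 14/800 ≈ 0.01750.
Coefficient of coincidence = 0.01750/0.02087 ≈ 0.84.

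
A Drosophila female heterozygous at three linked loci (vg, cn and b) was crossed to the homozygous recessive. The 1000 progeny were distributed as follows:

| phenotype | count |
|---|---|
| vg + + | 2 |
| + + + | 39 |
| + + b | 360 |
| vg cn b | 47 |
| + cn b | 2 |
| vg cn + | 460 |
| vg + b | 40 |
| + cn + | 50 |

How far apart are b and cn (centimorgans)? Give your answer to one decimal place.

The two most frequent reciprocal classes, + + b and vg cn +, are the parental types, so the F1 was + + b / vg cn +.
The two rarest classes, + cn b and vg + +, are the double crossovers. Comparing them with the parentals, only the cn allele has switched, so cn is the middle locus and the order is b – cn – vg.
Crossovers in the b–cn interval produce the single-crossover classes + + + and vg cn b (39 + 47 = 86) plus the double crossovers (4).
RF(b–cn) = (86 + 4) / 1000 = 90/1000 = 0.0900 → 9.0 centimorgans.

9.0 centimorgans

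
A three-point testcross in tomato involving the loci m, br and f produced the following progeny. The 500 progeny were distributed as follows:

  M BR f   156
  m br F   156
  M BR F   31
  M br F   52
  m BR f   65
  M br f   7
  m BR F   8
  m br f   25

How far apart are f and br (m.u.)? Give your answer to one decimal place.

The two most frequent reciprocal classes, m br F and M BR f, are the parental types, so the F1 was m br F / M BR f.
The two rarest classes, m BR F and M br f, are the double crossovers. Comparing them with the parentals, only the br allele has switched, so br is the middle locus and the order is m – br – f.
Crossovers in the br–f interval produce the single-crossover classes m br f and M BR F (25 + 31 = 56) plus the double crossovers (15).
RF(br–f) = (56 + 15) / 500 = 71/500 = 0.1420 → 14.2 m.u.

14.2 m.u.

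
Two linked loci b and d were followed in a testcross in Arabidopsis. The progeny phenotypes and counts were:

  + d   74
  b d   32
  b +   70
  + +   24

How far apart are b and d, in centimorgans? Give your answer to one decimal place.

The two most frequent classes, + d (74) and b + (70), are the parental types, so the F1 was + d / b +.
The recombinant classes are + + and b d: 24 + 32 = 56.
Recombination frequency = 56/200 = 0.2800 ≈ 28.0%, i.e. 28.0 centimorgans.

28.0 centimorgans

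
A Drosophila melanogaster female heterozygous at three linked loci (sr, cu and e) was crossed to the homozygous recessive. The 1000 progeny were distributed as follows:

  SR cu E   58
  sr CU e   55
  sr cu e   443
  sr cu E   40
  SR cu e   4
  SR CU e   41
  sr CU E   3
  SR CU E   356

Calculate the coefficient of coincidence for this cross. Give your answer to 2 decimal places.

0.66

The two most frequent reciprocal classes, sr cu e and SR CU E, are the parental types, so the F1 was sr cu e / SR CU E.
The two rarest classes, SR cu e and sr CU E, are the double crossovers. Comparing them with the parentals, only the sr allele has switched, so sr is the middle locus and the order is cu – sr – e.
cu–sr: (113 + 7)/1000 = 0.1200; sr–e: (81 + 7)/1000 = 0.0880.
Expected DCO frequency = 0.1200 × 0.0880 ≈ 0.01056; observed = 7/1000 ≈ 0.00700.
Coefficient of coincidence = 0.00700/0.01056 ≈ 0.66.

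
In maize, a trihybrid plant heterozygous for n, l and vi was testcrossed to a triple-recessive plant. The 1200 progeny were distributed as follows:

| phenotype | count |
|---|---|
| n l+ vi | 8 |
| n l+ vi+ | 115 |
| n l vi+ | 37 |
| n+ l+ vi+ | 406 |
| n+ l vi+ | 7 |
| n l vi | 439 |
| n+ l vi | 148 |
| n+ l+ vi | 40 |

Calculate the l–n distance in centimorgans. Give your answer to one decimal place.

The two most frequent reciprocal classes, n+ l+ vi+ and n l vi, are the parental types, so the F1 was n+ l+ vi+ / n l vi.
The two rarest classes, n+ l vi+ and n l+ vi, are the double crossovers. Comparing them with the parentals, only the l allele has switched, so l is the middle locus and the order is vi – l – n.
Crossovers in the l–n interval produce the single-crossover classes n l+ vi+ and n+ l vi (115 + 148 = 263) plus the double crossovers (15).
RF(l–n) = (263 + 15) / 1200 = 278/1200 = 0.2317 → 23.2 centimorgans.

23.2 centimorgans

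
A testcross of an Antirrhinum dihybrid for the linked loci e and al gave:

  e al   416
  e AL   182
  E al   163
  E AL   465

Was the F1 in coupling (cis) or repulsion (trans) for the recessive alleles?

cis

The two most frequent classes are E AL (465) and e al (416); these are the parental (non-recombinant) types.
So the F1 carried E AL on one chromosome and e al on the other — the recessive alleles are on the same chromosome (cis / coupling).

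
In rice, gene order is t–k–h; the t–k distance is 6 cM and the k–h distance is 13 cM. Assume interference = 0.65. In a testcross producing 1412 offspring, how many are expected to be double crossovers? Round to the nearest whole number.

4

Map distances give recombination frequencies of 0.060 and 0.130 for the two intervals.
With interference 0.65 (so coincidence = 0.35), expected double-crossover frequency = 0.060 × 0.130 × 0.35 = 0.00273.
Expected number = 0.00273 × 1412 = 3.85 ≈ 4.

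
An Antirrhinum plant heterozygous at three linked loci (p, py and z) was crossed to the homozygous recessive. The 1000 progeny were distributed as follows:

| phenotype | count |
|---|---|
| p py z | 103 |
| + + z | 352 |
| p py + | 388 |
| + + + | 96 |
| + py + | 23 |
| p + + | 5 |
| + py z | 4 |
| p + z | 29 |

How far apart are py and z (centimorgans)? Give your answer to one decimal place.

The two most frequent reciprocal classes, + + z and p py +, are the parental types, so the F1 was + + z / p py +.
The two rarest classes, + py z and p + +, are the double crossovers. Comparing them with the parentals, only the py allele has switched, so py is the middle locus and the order is z – py – p.
Crossovers in the z–py interval produce the single-crossover classes + + + and p py z (96 + 103 = 199) plus the double crossovers (9).
RF(z–py) = (199 + 9) / 1000 = 208/1000 = 0.2080 → 20.8 centimorgans.

20.8 centimorgans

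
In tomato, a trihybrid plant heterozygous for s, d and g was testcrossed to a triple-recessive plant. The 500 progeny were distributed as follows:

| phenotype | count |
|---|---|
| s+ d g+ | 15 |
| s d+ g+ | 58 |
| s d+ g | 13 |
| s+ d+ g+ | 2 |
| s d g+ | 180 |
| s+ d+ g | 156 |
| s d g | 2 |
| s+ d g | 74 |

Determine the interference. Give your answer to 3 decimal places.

The two most frequent reciprocal classes, s+ d+ g and s d g+, are the parental types, so the F1 was s+ d+ g / s d g+.
The two rarest classes, s+ d+ g+ and s d g, are the double crossovers. Comparing them with the parentals, only the g allele has switched, so g is the middle locus and the order is d – g – s.
d–g: (132 + 4)/500 = 0.2720; g–s: (28 + 4)/500 = 0.0640.
Expected DCO frequency = 0.2720 × 0.0640 ≈ 0.01741; observed = 4/500 ≈ 0.00800.
Coefficient of coincidence = 0.00800/0.01741 ≈ 0.460; interference = 1 − 0.460 = 0.540.

0.540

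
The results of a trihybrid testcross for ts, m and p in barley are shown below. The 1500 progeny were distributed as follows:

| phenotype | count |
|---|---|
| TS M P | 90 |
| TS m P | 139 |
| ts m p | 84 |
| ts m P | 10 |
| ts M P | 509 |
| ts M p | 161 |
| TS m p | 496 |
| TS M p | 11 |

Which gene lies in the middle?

m

The two most frequent reciprocal classes, TS m p and ts M P, are the parental types, so the F1 was TS m p / ts M P.
The two rarest classes, TS M p and ts m P, are the double crossovers. Comparing them with the parentals, only the m allele has switched, so m is the middle locus and the order is ts – m – p.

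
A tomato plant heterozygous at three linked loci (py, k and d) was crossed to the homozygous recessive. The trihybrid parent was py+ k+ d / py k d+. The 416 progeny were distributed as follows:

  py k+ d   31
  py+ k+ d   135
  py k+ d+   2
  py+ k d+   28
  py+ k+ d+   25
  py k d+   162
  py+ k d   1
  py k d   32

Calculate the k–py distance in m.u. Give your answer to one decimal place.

14.9 m.u.

The two rarest classes, py+ k d and py k+ d+, are the double crossovers. Comparing them with the parentals, only the k allele has switched, so k is the middle locus and the order is py – k – d.
Crossovers in the py–k interval produce the single-crossover classes py k+ d and py+ k d+ (31 + 28 = 59) plus the double crossovers (3).
RF(py–k) = (59 + 3) / 416 = 62/416 = 0.1490 → 14.9 m.u.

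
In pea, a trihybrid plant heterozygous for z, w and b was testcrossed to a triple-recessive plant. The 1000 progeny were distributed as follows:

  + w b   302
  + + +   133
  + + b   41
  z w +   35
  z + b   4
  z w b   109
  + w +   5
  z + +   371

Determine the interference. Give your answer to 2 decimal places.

0.58

The two most frequent reciprocal classes, z + + and + w b, are the parental types, so the F1 was z + + / + w b.
The two rarest classes, z + b and + w +, are the double crossovers. Comparing them with the parentals, only the b allele has switched, so b is the middle locus and the order is z – b – w.
z–b: (242 + 9)/1000 = 0.2510; b–w: (76 + 9)/1000 = 0.0850.
Expected DCO frequency = 0.2510 × 0.0850 ≈ 0.02134; observed = 9/1000 ≈ 0.00900.
Coefficient of coincidence = 0.00900/0.02134 ≈ 0.42; interference = 1 − 0.42 = 0.58.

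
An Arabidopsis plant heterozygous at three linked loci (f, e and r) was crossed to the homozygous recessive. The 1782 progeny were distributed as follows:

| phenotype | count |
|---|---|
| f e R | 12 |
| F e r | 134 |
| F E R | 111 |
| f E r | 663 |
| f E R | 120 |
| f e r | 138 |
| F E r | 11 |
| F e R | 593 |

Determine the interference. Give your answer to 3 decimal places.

The two most frequent reciprocal classes, f E r and F e R, are the parental types, so the F1 was f E r / F e R.
The two rarest classes, F E r and f e R, are the double crossovers. Comparing them with the parentals, only the f allele has switched, so f is the middle locus and the order is e – f – r.
e–f: (249 + 23)/1782 = 0.1526; f–r: (254 + 23)/1782 = 0.1554.
Expected DCO frequency = 0.1526 × 0.1554 ≈ 0.02371; observed = 23/1782 ≈ 0.01291.
Coefficient of coincidence = 0.01291/0.02371 ≈ 0.544; interference = 1 − 0.544 = 0.456.

0.456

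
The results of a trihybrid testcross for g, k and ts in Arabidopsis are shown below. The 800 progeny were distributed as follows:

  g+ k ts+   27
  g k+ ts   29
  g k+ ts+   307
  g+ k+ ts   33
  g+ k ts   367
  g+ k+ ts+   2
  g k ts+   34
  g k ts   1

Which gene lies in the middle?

The two most frequent reciprocal classes, g k+ ts+ and g+ k ts, are the parental types, so the F1 was g k+ ts+ / g+ k ts.
The two rarest classes, g+ k+ ts+ and g k ts, are the double crossovers. Comparing them with the parentals, only the g allele has switched, so g is the middle locus and the order is k – g – ts.

g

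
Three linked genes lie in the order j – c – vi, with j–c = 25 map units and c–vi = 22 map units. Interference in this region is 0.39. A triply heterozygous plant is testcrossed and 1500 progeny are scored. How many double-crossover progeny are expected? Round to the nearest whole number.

Map distances give recombination frequencies of 0.250 and 0.220 for the two intervals.
With interference 0.39 (so coincidence = 0.61), expected double-crossover frequency = 0.250 × 0.220 × 0.61 = 0.03355.
Expected number = 0.03355 × 1500 = 50.32 ≈ 50.

50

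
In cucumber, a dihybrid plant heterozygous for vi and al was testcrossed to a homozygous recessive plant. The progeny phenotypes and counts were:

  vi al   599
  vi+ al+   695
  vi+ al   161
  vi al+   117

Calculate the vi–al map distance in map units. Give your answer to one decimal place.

The two most frequent classes, vi+ al+ (695) and vi al (599), are the parental types, so the F1 was vi+ al+ / vi al.
The recombinant classes are vi+ al and vi al+: 161 + 117 = 278.
Recombination frequency = 278/1572 = 0.1768 ≈ 17.7%, i.e. 17.7 map units.

17.7 map units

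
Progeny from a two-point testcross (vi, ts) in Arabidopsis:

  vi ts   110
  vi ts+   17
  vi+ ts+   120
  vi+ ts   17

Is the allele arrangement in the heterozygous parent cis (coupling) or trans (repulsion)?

The two most frequent classes are vi+ ts+ (120) and vi ts (110); these are the parental (non-recombinant) types.
So the F1 carried vi+ ts+ on one chromosome and vi ts on the other — the recessive alleles are on the same chromosome (cis / coupling).

cis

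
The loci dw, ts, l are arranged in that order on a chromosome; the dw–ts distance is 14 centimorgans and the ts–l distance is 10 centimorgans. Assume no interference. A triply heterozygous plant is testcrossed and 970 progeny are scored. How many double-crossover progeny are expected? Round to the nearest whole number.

14

Map distances give recombination frequencies of 0.140 and 0.100 for the two intervals.
With no interference, expected double-crossover frequency = 0.140 × 0.100 = 0.01400.
Expected number = 0.01400 × 970 = 13.58 ≈ 14.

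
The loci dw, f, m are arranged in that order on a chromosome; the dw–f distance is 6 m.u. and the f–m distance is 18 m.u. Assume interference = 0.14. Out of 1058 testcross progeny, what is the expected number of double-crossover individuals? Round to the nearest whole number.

Map distances give recombination frequencies of 0.060 and 0.180 for the two intervals.
With interference 0.14 (so coincidence = 0.86), expected double-crossover frequency = 0.060 × 0.180 × 0.86 = 0.00929.
Expected number = 0.00929 × 1058 = 9.83 ≈ 10.

10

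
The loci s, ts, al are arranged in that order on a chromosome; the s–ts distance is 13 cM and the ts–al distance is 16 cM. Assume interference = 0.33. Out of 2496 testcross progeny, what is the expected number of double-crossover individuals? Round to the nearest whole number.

Map distances give recombination frequencies of 0.130 and 0.160 for the two intervals.
With interference 0.33 (so coincidence = 0.67), expected double-crossover frequency = 0.130 × 0.160 × 0.67 = 0.01394.
Expected number = 0.01394 × 2496 = 34.78 ≈ 35.

35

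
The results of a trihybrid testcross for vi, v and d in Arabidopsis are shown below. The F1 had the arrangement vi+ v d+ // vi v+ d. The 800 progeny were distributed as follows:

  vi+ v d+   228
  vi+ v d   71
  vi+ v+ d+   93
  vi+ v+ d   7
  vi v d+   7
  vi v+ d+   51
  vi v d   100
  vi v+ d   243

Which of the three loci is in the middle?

The two rarest classes, vi v d+ and vi+ v+ d, are the double crossovers. Comparing them with the parentals, only the vi allele has switched, so vi is the middle locus and the order is v – vi – d.

vi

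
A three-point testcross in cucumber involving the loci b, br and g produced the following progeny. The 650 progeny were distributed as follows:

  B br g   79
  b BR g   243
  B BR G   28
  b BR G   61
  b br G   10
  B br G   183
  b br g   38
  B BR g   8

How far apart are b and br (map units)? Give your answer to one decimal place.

12.9 map units

The two most frequent reciprocal classes, B br G and b BR g, are the parental types, so the F1 was B br G / b BR g.
The two rarest classes, b br G and B BR g, are the double crossovers. Comparing them with the parentals, only the b allele has switched, so b is the middle locus and the order is g – b – br.
Crossovers in the b–br interval produce the single-crossover classes B BR G and b br g (28 + 38 = 66) plus the double crossovers (18).
RF(b–br) = (66 + 18) / 650 = 84/650 = 0.1292 → 12.9 map units.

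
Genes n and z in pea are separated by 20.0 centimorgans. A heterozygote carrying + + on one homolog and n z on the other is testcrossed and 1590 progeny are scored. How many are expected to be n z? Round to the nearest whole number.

636

A map distance of 20.0 centimorgans corresponds to a recombination frequency of 0.200.
The F1 is + + / n z, so n z is a parental gamete class with expected frequency (1 − r)/2 = 0.800/2 = 0.4000.
Expected number = 0.4000 × 1590 = 636.00 ≈ 636.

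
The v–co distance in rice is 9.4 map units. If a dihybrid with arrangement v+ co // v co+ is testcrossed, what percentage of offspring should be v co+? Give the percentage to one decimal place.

A map distance of 9.4 map units corresponds to a recombination frequency of 0.094.
The F1 is v+ co / v co+, so v co+ is a parental gamete class with expected frequency (1 − r)/2 = 0.906/2 = 0.4530.
That is 0.4530 = 45.3% of the progeny.

45.3%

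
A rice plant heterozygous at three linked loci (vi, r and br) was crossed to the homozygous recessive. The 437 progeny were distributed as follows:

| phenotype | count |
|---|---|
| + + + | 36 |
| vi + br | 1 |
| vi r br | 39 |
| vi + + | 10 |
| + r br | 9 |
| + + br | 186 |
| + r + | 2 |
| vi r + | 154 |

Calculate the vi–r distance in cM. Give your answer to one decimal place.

The two most frequent reciprocal classes, + + br and vi r +, are the parental types, so the F1 was + + br / vi r +.
The two rarest classes, vi + br and + r +, are the double crossovers. Comparing them with the parentals, only the vi allele has switched, so vi is the middle locus and the order is br – vi – r.
Crossovers in the vi–r interval produce the single-crossover classes + r br and vi + + (9 + 10 = 19) plus the double crossovers (3).
RF(vi–r) = (19 + 3) / 437 = 22/437 = 0.0503 → 5.0 cM.

5.0 cM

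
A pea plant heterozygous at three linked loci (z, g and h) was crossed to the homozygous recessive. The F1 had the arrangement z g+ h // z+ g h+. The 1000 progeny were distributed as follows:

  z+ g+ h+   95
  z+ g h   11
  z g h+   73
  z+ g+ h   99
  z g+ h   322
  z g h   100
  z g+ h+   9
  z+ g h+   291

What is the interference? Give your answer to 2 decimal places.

The two rarest classes, z g+ h+ and z+ g h, are the double crossovers. Comparing them with the parentals, only the h allele has switched, so h is the middle locus and the order is g – h – z.
g–h: (195 + 20)/1000 = 0.2150; h–z: (172 + 20)/1000 = 0.1920.
Expected DCO frequency = 0.2150 × 0.1920 ≈ 0.04128; observed = 20/1000 ≈ 0.02000.
Coefficient of coincidence = 0.02000/0.04128 ≈ 0.48; interference = 1 − 0.48 = 0.52.

0.52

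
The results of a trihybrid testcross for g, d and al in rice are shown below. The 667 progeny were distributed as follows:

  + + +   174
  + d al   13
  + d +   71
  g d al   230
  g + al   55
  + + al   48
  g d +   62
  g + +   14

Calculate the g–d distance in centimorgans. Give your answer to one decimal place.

22.9 centimorgans

The two most frequent reciprocal classes, + + + and g d al, are the parental types, so the F1 was + + + / g d al.
The two rarest classes, g + + and + d al, are the double crossovers. Comparing them with the parentals, only the g allele has switched, so g is the middle locus and the order is d – g – al.
Crossovers in the d–g interval produce the single-crossover classes + d + and g + al (71 + 55 = 126) plus the double crossovers (27).
RF(d–g) = (126 + 27) / 667 = 153/667 = 0.2294 → 22.9 centimorgans.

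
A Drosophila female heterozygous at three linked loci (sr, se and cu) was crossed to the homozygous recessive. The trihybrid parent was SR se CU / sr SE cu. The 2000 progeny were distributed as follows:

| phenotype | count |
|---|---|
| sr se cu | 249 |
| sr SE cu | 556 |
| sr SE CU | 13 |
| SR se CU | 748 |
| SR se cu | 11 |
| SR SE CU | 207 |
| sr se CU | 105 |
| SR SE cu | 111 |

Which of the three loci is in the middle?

cu

The two rarest classes, SR se cu and sr SE CU, are the double crossovers. Comparing them with the parentals, only the cu allele has switched, so cu is the middle locus and the order is se – cu – sr.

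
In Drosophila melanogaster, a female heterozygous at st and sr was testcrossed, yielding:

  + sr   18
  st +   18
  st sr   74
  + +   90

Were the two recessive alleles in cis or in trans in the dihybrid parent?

cis

The two most frequent classes are + + (90) and st sr (74); these are the parental (non-recombinant) types.
So the F1 carried + + on one chromosome and st sr on the other — the recessive alleles are on the same chromosome (cis / coupling).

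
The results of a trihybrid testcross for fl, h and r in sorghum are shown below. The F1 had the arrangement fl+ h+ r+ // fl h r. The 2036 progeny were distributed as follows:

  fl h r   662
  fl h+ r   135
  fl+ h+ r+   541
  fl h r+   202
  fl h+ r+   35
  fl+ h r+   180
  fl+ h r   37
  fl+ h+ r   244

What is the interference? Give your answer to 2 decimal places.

0.27

The two rarest classes, fl h+ r+ and fl+ h r, are the double crossovers. Comparing them with the parentals, only the fl allele has switched, so fl is the middle locus and the order is h – fl – r.
h–fl: (315 + 72)/2036 = 0.1901; fl–r: (446 + 72)/2036 = 0.2544.
Expected DCO frequency = 0.1901 × 0.2544 ≈ 0.04836; observed = 72/2036 ≈ 0.03536.
Coefficient of coincidence = 0.03536/0.04836 ≈ 0.73; interference = 1 − 0.73 = 0.27.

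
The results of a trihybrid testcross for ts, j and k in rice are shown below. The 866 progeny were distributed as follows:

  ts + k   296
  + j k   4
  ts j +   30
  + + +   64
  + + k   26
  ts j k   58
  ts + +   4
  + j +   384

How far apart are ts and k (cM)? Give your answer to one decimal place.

7.4 cM

The two most frequent reciprocal classes, + j + and ts + k, are the parental types, so the F1 was + j + / ts + k.
The two rarest classes, + j k and ts + +, are the double crossovers. Comparing them with the parentals, only the k allele has switched, so k is the middle locus and the order is ts – k – j.
Crossovers in the ts–k interval produce the single-crossover classes ts j + and + + k (30 + 26 = 56) plus the double crossovers (8).
RF(ts–k) = (56 + 8) / 866 = 64/866 = 0.0739 → 7.4 cM.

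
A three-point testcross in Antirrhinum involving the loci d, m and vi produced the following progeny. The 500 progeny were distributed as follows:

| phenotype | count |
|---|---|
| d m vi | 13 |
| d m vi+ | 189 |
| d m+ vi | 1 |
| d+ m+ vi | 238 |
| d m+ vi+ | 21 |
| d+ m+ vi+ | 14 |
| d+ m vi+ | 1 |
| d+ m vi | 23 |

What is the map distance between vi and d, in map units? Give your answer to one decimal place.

The two most frequent reciprocal classes, d m vi+ and d+ m+ vi, are the parental types, so the F1 was d m vi+ / d+ m+ vi.
The two rarest classes, d+ m vi+ and d m+ vi, are the double crossovers. Comparing them with the parentals, only the d allele has switched, so d is the middle locus and the order is m – d – vi.
Crossovers in the d–vi interval produce the single-crossover classes d m vi and d+ m+ vi+ (13 + 14 = 27) plus the double crossovers (2).
RF(d–vi) = (27 + 2) / 500 = 29/500 = 0.0580 → 5.8 map units.

5.8 map units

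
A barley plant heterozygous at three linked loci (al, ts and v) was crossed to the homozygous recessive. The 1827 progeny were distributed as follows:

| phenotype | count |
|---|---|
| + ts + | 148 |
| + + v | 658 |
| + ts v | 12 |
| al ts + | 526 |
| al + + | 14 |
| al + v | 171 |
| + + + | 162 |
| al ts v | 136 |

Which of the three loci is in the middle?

ts

The two most frequent reciprocal classes, al ts + and + + v, are the parental types, so the F1 was al ts + / + + v.
The two rarest classes, al + + and + ts v, are the double crossovers. Comparing them with the parentals, only the ts allele has switched, so ts is the middle locus and the order is v – ts – al.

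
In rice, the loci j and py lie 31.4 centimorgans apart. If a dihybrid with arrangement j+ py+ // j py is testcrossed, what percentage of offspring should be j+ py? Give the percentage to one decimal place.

A map distance of 31.4 centimorgans corresponds to a recombination frequency of 0.314.
The F1 is j+ py+ / j py, so j+ py is a recombinant gamete class with expected frequency r/2 = 0.314/2 = 0.1570.
That is 0.1570 = 15.7% of the progeny.

15.7%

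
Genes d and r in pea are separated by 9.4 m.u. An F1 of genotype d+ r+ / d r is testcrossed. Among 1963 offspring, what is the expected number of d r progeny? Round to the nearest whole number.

889

A map distance of 9.4 m.u. corresponds to a recombination frequency of 0.094.
The F1 is d+ r+ / d r, so d r is a parental gamete class with expected frequency (1 − r)/2 = 0.906/2 = 0.4530.
Expected number = 0.4530 × 1963 = 889.24 ≈ 889.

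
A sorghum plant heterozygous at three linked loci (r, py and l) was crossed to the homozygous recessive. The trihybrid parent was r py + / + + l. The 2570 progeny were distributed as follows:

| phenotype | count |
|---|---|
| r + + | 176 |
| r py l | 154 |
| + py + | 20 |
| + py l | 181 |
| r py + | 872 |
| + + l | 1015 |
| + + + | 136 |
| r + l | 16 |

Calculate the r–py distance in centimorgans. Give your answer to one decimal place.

15.3 centimorgans

The two rarest classes, + py + and r + l, are the double crossovers. Comparing them with the parentals, only the r allele has switched, so r is the middle locus and the order is l – r – py.
Crossovers in the r–py interval produce the single-crossover classes r + + and + py l (176 + 181 = 357) plus the double crossovers (36).
RF(r–py) = (357 + 36) / 2570 = 393/2570 = 0.1529 → 15.3 centimorgans.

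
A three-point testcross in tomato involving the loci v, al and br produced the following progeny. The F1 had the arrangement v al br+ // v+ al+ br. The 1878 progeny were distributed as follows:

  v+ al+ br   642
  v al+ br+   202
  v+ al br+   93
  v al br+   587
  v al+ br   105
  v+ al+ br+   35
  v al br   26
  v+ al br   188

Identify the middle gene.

The two rarest classes, v al br and v+ al+ br+, are the double crossovers. Comparing them with the parentals, only the br allele has switched, so br is the middle locus and the order is v – br – al.

br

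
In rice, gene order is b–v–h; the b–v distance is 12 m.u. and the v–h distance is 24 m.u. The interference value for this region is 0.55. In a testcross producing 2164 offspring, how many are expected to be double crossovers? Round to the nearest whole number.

Map distances give recombination frequencies of 0.120 and 0.240 for the two intervals.
With interference 0.55 (so coincidence = 0.45), expected double-crossover frequency = 0.120 × 0.240 × 0.45 = 0.01296.
Expected number = 0.01296 × 2164 = 28.05 ≈ 28.

28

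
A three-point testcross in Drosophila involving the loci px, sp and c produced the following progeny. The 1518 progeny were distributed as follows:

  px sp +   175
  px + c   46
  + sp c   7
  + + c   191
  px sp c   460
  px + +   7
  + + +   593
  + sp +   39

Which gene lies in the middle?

px

The two most frequent reciprocal classes, + + + and px sp c, are the parental types, so the F1 was + + + / px sp c.
The two rarest classes, px + + and + sp c, are the double crossovers. Comparing them with the parentals, only the px allele has switched, so px is the middle locus and the order is sp – px – c.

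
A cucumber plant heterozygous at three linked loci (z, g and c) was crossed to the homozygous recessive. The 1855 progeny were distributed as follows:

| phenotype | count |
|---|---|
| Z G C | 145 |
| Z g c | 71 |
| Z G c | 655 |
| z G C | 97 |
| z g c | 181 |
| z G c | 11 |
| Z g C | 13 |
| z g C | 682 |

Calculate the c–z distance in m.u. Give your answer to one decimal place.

The two most frequent reciprocal classes, z g C and Z G c, are the parental types, so the F1 was z g C / Z G c.
The two rarest classes, Z g C and z G c, are the double crossovers. Comparing them with the parentals, only the z allele has switched, so z is the middle locus and the order is g – z – c.
Crossovers in the z–c interval produce the single-crossover classes z g c and Z G C (181 + 145 = 326) plus the double crossovers (24).
RF(z–c) = (326 + 24) / 1855 = 350/1855 = 0.1887 → 18.9 m.u.

18.9 m.u.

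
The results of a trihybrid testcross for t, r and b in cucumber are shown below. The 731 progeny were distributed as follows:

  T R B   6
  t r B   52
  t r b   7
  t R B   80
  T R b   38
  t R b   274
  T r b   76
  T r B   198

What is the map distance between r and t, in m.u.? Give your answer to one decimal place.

14.1 m.u.

The two most frequent reciprocal classes, T r B and t R b, are the parental types, so the F1 was T r B / t R b.
The two rarest classes, T R B and t r b, are the double crossovers. Comparing them with the parentals, only the r allele has switched, so r is the middle locus and the order is t – r – b.
Crossovers in the t–r interval produce the single-crossover classes t r B and T R b (52 + 38 = 90) plus the double crossovers (13).
RF(t–r) = (90 + 13) / 731 = 103/731 = 0.1409 → 14.1 m.u.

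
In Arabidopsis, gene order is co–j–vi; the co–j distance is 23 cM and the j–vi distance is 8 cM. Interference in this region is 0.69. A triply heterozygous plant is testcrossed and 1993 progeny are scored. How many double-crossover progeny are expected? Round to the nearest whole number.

Map distances give recombination frequencies of 0.230 and 0.080 for the two intervals.
With interference 0.69 (so coincidence = 0.31), expected double-crossover frequency = 0.230 × 0.080 × 0.31 = 0.00570.
Expected number = 0.00570 × 1993 = 11.37 ≈ 11.

11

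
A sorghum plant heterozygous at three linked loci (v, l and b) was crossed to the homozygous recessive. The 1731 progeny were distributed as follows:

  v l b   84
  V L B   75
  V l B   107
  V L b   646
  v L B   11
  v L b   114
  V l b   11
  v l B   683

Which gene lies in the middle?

The two most frequent reciprocal classes, V L b and v l B, are the parental types, so the F1 was V L b / v l B.
The two rarest classes, V l b and v L B, are the double crossovers. Comparing them with the parentals, only the l allele has switched, so l is the middle locus and the order is v – l – b.

l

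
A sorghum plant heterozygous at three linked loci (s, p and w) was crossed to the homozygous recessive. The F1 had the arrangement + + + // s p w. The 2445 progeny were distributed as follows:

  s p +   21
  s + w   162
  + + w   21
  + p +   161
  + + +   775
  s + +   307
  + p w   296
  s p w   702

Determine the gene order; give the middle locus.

The two rarest classes, + + w and s p +, are the double crossovers. Comparing them with the parentals, only the w allele has switched, so w is the middle locus and the order is s – w – p.

w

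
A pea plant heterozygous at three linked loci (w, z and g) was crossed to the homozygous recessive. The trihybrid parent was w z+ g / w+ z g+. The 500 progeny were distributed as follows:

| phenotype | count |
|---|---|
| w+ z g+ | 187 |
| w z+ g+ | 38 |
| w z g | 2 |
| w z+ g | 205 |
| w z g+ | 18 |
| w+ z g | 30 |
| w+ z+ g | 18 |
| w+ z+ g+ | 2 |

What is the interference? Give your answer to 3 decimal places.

0.306

The two rarest classes, w z g and w+ z+ g+, are the double crossovers. Comparing them with the parentals, only the z allele has switched, so z is the middle locus and the order is w – z – g.
w–z: (36 + 4)/500 = 0.0800; z–g: (68 + 4)/500 = 0.1440.
Expected DCO frequency = 0.0800 × 0.1440 ≈ 0.01152; observed = 4/500 ≈ 0.00800.
Coefficient of coincidence = 0.00800/0.01152 ≈ 0.694; interference = 1 − 0.694 = 0.306.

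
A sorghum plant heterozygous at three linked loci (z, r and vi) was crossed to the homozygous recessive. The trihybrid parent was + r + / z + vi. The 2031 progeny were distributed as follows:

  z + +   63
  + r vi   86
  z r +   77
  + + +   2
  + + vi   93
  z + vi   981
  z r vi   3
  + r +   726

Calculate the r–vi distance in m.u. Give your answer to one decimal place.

The two rarest classes, + + + and z r vi, are the double crossovers. Comparing them with the parentals, only the r allele has switched, so r is the middle locus and the order is vi – r – z.
Crossovers in the vi–r interval produce the single-crossover classes + r vi and z + + (86 + 63 = 149) plus the double crossovers (5).
RF(vi–r) = (149 + 5) / 2031 = 154/2031 = 0.0758 → 7.6 m.u.

7.6 m.u.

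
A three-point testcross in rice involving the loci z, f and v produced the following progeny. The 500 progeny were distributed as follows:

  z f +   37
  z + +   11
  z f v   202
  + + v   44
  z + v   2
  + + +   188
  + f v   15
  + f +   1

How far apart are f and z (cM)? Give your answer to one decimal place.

5.8 cM

The two most frequent reciprocal classes, + + + and z f v, are the parental types, so the F1 was + + + / z f v.
The two rarest classes, + f + and z + v, are the double crossovers. Comparing them with the parentals, only the f allele has switched, so f is the middle locus and the order is z – f – v.
Crossovers in the z–f interval produce the single-crossover classes z + + and + f v (11 + 15 = 26) plus the double crossovers (3).
RF(z–f) = (26 + 3) / 500 = 29/500 = 0.0580 → 5.8 cM.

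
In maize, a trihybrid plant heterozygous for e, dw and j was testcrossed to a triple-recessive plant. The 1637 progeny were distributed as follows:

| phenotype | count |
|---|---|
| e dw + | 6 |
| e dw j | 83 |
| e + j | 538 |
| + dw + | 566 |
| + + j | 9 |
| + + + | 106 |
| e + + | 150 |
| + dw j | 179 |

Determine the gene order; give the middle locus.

e

The two most frequent reciprocal classes, e + j and + dw +, are the parental types, so the F1 was e + j / + dw +.
The two rarest classes, + + j and e dw +, are the double crossovers. Comparing them with the parentals, only the e allele has switched, so e is the middle locus and the order is dw – e – j.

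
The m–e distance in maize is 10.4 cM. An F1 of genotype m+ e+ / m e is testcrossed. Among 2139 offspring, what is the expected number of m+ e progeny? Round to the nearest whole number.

111

A map distance of 10.4 cM corresponds to a recombination frequency of 0.104.
The F1 is m+ e+ / m e, so m+ e is a recombinant gamete class with expected frequency r/2 = 0.104/2 = 0.0520.
Expected number = 0.0520 × 2139 = 111.23 ≈ 111.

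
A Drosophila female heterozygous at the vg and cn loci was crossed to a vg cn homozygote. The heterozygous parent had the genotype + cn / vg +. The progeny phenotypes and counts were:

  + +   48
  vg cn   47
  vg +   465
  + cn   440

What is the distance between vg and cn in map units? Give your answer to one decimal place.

9.5 map units

The recombinant classes are + + and vg cn: 48 + 47 = 95.
Recombination frequency = 95/1000 = 0.0950 ≈ 9.5%, i.e. 9.5 map units.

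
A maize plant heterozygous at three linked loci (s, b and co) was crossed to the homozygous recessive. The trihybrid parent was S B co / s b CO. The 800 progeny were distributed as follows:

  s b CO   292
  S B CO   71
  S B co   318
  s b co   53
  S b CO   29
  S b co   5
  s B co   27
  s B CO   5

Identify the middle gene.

b

The two rarest classes, S b co and s B CO, are the double crossovers. Comparing them with the parentals, only the b allele has switched, so b is the middle locus and the order is s – b – co.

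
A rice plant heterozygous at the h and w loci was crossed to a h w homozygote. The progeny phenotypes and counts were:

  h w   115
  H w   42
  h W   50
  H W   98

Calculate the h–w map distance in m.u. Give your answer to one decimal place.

The two most frequent classes, H W (98) and h w (115), are the parental types, so the F1 was H W / h w.
The recombinant classes are H w and h W: 42 + 50 = 92.
Recombination frequency = 92/305 = 0.3016 ≈ 30.2%, i.e. 30.2 m.u.

30.2 m.u.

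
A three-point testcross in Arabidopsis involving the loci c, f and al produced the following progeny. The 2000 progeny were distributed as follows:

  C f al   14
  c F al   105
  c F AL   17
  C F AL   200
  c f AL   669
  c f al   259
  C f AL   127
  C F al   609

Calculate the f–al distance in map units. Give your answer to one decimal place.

The two most frequent reciprocal classes, c f AL and C F al, are the parental types, so the F1 was c f AL / C F al.
The two rarest classes, c F AL and C f al, are the double crossovers. Comparing them with the parentals, only the f allele has switched, so f is the middle locus and the order is c – f – al.
Crossovers in the f–al interval produce the single-crossover classes c f al and C F AL (259 + 200 = 459) plus the double crossovers (31).
RF(f–al) = (459 + 31) / 2000 = 490/2000 = 0.2450 → 24.5 map units.

24.5 map units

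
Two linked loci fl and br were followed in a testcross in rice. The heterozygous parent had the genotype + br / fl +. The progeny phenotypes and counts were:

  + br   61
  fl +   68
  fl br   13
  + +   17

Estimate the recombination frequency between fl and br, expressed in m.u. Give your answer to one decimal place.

18.9 m.u.

The recombinant classes are + + and fl br: 17 + 13 = 30.
Recombination frequency = 30/159 = 0.1887 ≈ 18.9%, i.e. 18.9 m.u.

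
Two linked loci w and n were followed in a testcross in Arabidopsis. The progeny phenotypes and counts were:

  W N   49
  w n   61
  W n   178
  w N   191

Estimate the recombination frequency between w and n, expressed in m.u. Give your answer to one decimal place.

The two most frequent classes, W n (178) and w N (191), are the parental types, so the F1 was W n / w N.
The recombinant classes are W N and w n: 49 + 61 = 110.
Recombination frequency = 110/479 = 0.2296 ≈ 23.0%, i.e. 23.0 m.u.

23.0 m.u.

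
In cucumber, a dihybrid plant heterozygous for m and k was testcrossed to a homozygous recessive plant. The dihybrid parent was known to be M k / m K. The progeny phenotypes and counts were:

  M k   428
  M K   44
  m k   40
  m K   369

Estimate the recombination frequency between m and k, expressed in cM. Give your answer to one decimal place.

The recombinant classes are M K and m k: 44 + 40 = 84.
Recombination frequency = 84/881 = 0.0953 ≈ 9.5%, i.e. 9.5 cM.

9.5 cM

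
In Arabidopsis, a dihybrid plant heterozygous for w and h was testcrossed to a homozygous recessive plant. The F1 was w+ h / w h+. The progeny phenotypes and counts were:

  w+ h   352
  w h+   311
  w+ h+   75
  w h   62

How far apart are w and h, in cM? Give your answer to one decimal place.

17.1 cM

The recombinant classes are w+ h+ and w h: 75 + 62 = 137.
Recombination frequency = 137/800 = 0.1713 ≈ 17.1%, i.e. 17.1 cM.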